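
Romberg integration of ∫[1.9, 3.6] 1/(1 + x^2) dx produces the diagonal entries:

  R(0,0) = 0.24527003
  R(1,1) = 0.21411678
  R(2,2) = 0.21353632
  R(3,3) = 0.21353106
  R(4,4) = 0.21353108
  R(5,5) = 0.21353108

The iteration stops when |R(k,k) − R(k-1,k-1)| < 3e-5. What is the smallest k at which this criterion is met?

k = 3

|R(1,1) − R(0,0)| = 0.03115325 ≥ 3e-5
|R(2,2) − R(1,1)| = 0.00058046 ≥ 3e-5
|R(3,3) − R(2,2)| = 0.00000526 < 3e-5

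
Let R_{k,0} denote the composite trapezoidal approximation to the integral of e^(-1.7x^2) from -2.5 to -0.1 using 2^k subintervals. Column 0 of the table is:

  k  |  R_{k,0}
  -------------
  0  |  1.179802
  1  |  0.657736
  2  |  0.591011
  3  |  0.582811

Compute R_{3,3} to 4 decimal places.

R_{1,1} = 0.657736 + (0.657736 − 1.179802)/3 = 0.483714
R_{2,1} = (4·0.591011 − 0.657736) / 3 = 0.568769
R_{3,1} = (4·0.582811 − 0.591011) / 3 = 0.580078
R_{2,2} = (16·0.568769 − 0.483714) / 15 = 0.574439
R_{3,2} = (16·0.580078 − 0.568769) / 15 = 0.580832
R_{3,3} = 0.580832 + (0.580832 − 0.574439)/63 = 0.580933

0.5809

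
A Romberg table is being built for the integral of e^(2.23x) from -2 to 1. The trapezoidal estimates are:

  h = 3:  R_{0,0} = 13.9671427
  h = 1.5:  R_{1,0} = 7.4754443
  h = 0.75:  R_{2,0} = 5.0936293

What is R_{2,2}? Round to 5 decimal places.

R_{1,1} = 7.4754443 + (7.4754443 − 13.9671427)/3 = 5.3115448
R_{2,1} = 5.0936293 + (5.0936293 − 7.4754443)/3 = 4.2996910
R_{2,2} = 4.2996910 + (4.2996910 − 5.3115448)/15 = 4.2322341
(Column j=1 coincides with Simpson's rule on the same nodes.)

4.23223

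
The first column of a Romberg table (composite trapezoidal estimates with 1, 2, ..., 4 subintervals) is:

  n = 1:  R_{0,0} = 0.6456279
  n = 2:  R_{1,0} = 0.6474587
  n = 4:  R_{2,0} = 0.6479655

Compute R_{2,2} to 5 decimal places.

0.64814

Richardson extrapolation on the trapezoidal column (denominator 4−1=3):
R_{1,1} = 0.6474587 + (0.6474587 − 0.6456279)/3 = 0.6480690
R_{2,1} = (4·0.6479655 − 0.6474587) / 3 = 0.6481344
R_{2,2} = (16·0.6481344 − 0.6480690) / 15 = 0.6481388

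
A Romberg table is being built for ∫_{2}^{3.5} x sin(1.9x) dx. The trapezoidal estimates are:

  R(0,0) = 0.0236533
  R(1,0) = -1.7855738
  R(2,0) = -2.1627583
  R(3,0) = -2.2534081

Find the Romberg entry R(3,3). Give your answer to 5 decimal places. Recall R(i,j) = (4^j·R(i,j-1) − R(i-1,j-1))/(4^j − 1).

-2.28332

Richardson extrapolation on the trapezoidal column (denominator 4−1=3):
R(1,1) = -1.7855738 + (-1.7855738 − 0.0236533)/3 = -2.3886495
R(2,1) = -2.1627583 + (-2.1627583 − (-1.7855738))/3 = -2.2884865
R(3,1) = (4·(-2.2534081) − (-2.1627583)) / 3 = -2.2836247
R(2,2) = -2.2884865 + (-2.2884865 − (-2.3886495))/15 = -2.2818090
R(3,2) = (16·(-2.2836247) − (-2.2884865)) / 15 = -2.2833006
R(3,3) = (64·(-2.2833006) − (-2.2818090)) / 63 = -2.2833243
(Column j=1 coincides with Simpson's rule on the same nodes.)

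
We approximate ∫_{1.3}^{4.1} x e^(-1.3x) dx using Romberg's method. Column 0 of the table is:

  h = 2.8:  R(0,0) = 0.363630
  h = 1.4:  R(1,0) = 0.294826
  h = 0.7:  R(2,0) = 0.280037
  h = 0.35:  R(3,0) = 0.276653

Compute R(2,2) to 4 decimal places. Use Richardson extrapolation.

Richardson extrapolation on the trapezoidal column (denominator 4−1=3):
R(1,1) = 0.294826 + (0.294826 − 0.363630)/3 = 0.271891
R(2,1) = 0.280037 + (0.280037 − 0.294826)/3 = 0.275107
R(2,2) = (16·0.275107 − 0.271891) / 15 = 0.275321

0.2753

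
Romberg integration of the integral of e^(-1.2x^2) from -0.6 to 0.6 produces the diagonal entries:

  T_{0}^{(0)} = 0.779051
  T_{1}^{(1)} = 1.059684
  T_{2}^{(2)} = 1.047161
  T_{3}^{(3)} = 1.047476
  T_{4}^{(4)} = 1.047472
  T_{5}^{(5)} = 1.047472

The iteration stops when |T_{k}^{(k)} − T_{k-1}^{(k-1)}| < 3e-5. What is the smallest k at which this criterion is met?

k = 4

|T_{1}^{(1)} − T_{0}^{(0)}| = 0.280633 ≥ 3e-5
|T_{2}^{(2)} − T_{1}^{(1)}| = 0.012523 ≥ 3e-5
|T_{3}^{(3)} − T_{2}^{(2)}| = 0.000315 ≥ 3e-5
|T_{4}^{(4)} − T_{3}^{(3)}| = 0.000004 < 3e-5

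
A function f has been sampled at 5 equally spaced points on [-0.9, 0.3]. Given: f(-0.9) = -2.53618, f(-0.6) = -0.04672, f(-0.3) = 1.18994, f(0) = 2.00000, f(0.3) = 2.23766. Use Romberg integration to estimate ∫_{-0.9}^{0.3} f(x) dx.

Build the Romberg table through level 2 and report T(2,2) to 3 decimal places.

0.996

T(0,0) (trapezoid, 1 panel, h=1.2000): -0.17911
T(1,0) (trapezoid, 2 panels, h=0.6000): 0.62441
T(2,0) (trapezoid, 4 panels, h=0.3000): 0.89819
T(1,1) = 0.62441 + (0.62441 − (-0.17911))/3 = 0.89225
T(2,1) = 0.89819 + (0.89819 − 0.62441)/3 = 0.98945
T(2,2) = 0.98945 + (0.98945 − 0.89225)/15 = 0.99593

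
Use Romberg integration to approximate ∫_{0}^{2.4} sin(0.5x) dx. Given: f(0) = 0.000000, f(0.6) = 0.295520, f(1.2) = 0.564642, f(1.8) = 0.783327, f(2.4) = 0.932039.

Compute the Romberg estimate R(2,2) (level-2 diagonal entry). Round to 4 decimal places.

1.2753

R(0,0) (trapezoid, 1 panel, h=2.4000): 1.118447
R(1,0) (trapezoid, 2 panels, h=1.2000): 1.236794
R(2,0) (trapezoid, 4 panels, h=0.6000): 1.265705
R(1,1) = 1.236794 + (1.236794 − 1.118447)/3 = 1.276243
R(2,1) = 1.265705 + (1.265705 − 1.236794)/3 = 1.275342
R(2,2) = 1.275342 + (1.275342 − 1.276243)/15 = 1.275282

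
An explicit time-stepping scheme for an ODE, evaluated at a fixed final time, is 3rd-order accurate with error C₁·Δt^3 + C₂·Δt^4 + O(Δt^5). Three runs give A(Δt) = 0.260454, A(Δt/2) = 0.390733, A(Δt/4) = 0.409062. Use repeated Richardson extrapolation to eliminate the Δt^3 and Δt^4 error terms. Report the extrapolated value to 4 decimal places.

0.4118

First eliminate the Δt^3 term (factor 2^3 = 8):
  B₁ = (8·0.390733 − 0.260454)/7 = 0.409344
  B₂ = (8·0.409062 − 0.390733)/7 = 0.411680
Then eliminate the Δt^4 term (factor 2^4 = 16):
  (16·0.411680 − 0.409344)/15 = 0.411836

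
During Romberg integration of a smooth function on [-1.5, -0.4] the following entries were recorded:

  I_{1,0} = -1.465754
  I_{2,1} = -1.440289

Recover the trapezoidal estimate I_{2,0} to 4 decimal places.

-1.4467

From I_{2,1} = (4·I_{2,0} − I_{1,0})/3, solve for I_{2,0}:
4·I_{2,0} = 3·(-1.440289) + (-1.465754) = -5.786621
I_{2,0} = -1.446655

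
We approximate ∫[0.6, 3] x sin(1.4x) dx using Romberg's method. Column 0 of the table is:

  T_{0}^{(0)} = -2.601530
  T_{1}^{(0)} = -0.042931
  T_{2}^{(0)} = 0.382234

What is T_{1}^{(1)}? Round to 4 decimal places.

Richardson extrapolation on the trapezoidal column (denominator 4−1=3):
T_{1}^{(1)} = (4·(-0.042931) − (-2.601530)) / 3 = 0.809935

0.8099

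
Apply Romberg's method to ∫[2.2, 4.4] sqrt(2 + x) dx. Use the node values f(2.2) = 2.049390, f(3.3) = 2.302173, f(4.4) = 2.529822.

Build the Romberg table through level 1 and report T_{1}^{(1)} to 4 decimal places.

T_{0}^{(0)} (trapezoid, 1 panel, h=2.2000): 5.037133
T_{1}^{(0)} (trapezoid, 2 panels, h=1.1000): 5.050957
T_{1}^{(1)} = 5.050957 + (5.050957 − 5.037133)/3 = 5.055565

5.0556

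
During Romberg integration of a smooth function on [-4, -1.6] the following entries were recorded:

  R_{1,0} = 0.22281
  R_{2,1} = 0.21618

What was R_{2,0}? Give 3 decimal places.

From R_{2,1} = (4·R_{2,0} − R_{1,0})/3, solve for R_{2,0}:
4·R_{2,0} = 3·0.21618 + 0.22281 = 0.87135
R_{2,0} = 0.21784

0.218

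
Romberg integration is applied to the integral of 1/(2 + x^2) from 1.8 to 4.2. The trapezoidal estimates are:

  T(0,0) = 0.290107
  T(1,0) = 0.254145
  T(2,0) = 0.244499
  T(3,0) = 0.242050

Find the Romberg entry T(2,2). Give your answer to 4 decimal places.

0.2412

T(1,1) = 0.254145 + (0.254145 − 0.290107)/3 = 0.242158
T(2,1) = (4·0.244499 − 0.254145) / 3 = 0.241284
T(2,2) = 0.241284 + (0.241284 − 0.242158)/15 = 0.241226
(Column j=1 coincides with Simpson's rule on the same nodes.)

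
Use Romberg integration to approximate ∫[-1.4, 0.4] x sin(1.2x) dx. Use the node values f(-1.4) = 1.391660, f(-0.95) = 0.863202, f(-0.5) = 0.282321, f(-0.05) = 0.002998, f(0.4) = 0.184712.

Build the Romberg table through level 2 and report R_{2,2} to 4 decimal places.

R_{0,0} (trapezoid, 1 panel, h=1.8000): 1.418735
R_{1,0} (trapezoid, 2 panels, h=0.9000): 0.963456
R_{2,0} (trapezoid, 4 panels, h=0.4500): 0.871518
R_{1,1} = 0.963456 + (0.963456 − 1.418735)/3 = 0.811696
R_{2,1} = 0.871518 + (0.871518 − 0.963456)/3 = 0.840872
R_{2,2} = 0.840872 + (0.840872 − 0.811696)/15 = 0.842817

0.8428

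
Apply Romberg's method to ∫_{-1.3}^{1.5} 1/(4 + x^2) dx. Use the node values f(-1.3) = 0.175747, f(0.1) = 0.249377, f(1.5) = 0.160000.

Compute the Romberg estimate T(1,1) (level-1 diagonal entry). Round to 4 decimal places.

0.6222

T(0,0) (trapezoid, 1 panel, h=2.8000): 0.470046
T(1,0) (trapezoid, 2 panels, h=1.4000): 0.584151
T(1,1) = 0.584151 + (0.584151 − 0.470046)/3 = 0.622186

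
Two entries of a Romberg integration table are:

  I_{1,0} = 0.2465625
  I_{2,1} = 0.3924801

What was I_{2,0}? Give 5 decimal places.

From I_{2,1} = (4·I_{2,0} − I_{1,0})/3, solve for I_{2,0}:
4·I_{2,0} = 3·0.3924801 + 0.2465625 = 1.4240028
I_{2,0} = 0.3560007

0.35600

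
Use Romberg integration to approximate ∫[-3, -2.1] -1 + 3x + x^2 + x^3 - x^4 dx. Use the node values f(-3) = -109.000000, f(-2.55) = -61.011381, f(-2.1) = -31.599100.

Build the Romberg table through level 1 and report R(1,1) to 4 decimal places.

-57.6967

R(0,0) (trapezoid, 1 panel, h=0.9000): -63.269595
R(1,0) (trapezoid, 2 panels, h=0.4500): -59.089919
R(1,1) = -59.089919 + (-59.089919 − (-63.269595))/3 = -57.696694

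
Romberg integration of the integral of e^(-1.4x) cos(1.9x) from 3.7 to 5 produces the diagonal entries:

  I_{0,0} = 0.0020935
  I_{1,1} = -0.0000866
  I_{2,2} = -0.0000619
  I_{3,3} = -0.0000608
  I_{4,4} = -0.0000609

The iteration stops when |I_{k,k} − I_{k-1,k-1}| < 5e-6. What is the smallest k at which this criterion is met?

k = 3

|I_{1,1} − I_{0,0}| = 0.0021801 ≥ 5e-6
|I_{2,2} − I_{1,1}| = 0.0000247 ≥ 5e-6
|I_{3,3} − I_{2,2}| = 0.0000011 < 5e-6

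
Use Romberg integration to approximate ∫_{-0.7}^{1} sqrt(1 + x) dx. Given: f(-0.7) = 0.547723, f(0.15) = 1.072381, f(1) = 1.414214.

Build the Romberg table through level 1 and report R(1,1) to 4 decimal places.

1.7712

R(0,0) (trapezoid, 1 panel, h=1.7000): 1.667646
R(1,0) (trapezoid, 2 panels, h=0.8500): 1.745347
R(1,1) = 1.745347 + (1.745347 − 1.667646)/3 = 1.771247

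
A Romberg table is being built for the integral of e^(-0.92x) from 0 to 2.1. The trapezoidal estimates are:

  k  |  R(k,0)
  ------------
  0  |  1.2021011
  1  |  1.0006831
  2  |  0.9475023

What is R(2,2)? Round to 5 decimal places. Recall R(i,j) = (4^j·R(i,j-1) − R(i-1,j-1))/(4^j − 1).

Richardson extrapolation on the trapezoidal column (denominator 4−1=3):
R(1,1) = 1.0006831 + (1.0006831 − 1.2021011)/3 = 0.9335438
R(2,1) = 0.9475023 + (0.9475023 − 1.0006831)/3 = 0.9297754
R(2,2) = (16·0.9297754 − 0.9335438) / 15 = 0.9295242

0.92952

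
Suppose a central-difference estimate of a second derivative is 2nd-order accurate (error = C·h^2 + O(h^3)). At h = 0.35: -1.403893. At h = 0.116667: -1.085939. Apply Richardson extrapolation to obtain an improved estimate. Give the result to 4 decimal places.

-1.0462

The leading error scales as h^2; refining by a factor of 3 reduces it by 3^2 = 9.
Extrapolated value = (9·A(h/3) − A(h)) / (9 − 1)
= (9·(-1.085939) − (-1.403893)) / 8
= -8.369558 / 8 = -1.046195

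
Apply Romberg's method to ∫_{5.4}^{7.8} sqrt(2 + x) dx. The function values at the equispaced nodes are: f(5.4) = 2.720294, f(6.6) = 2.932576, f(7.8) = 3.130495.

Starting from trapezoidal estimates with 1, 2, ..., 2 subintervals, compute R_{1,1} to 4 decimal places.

7.0324

R_{0,0} (trapezoid, 1 panel, h=2.4000): 7.020947
R_{1,0} (trapezoid, 2 panels, h=1.2000): 7.029565
R_{1,1} = 7.029565 + (7.029565 − 7.020947)/3 = 7.032438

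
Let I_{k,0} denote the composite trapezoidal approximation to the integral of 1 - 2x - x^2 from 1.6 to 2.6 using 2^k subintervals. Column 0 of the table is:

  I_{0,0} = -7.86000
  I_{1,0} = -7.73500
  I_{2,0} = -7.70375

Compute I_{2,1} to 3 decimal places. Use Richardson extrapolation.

-7.693

I_{2,1} = -7.70375 + (-7.70375 − (-7.73500))/3 = -7.69333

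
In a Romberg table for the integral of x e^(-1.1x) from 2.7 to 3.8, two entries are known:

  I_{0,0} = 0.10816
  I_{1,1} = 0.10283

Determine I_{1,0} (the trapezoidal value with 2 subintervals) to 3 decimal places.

From I_{1,1} = (4·I_{1,0} − I_{0,0})/3, solve for I_{1,0}:
4·I_{1,0} = 3·0.10283 + 0.10816 = 0.41665
I_{1,0} = 0.10416

0.104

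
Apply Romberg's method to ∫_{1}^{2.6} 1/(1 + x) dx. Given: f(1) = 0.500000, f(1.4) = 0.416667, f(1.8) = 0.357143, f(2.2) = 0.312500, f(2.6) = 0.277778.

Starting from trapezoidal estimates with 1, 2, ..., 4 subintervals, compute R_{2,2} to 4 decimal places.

0.5878

R_{0,0} (trapezoid, 1 panel, h=1.6000): 0.622222
R_{1,0} (trapezoid, 2 panels, h=0.8000): 0.596826
R_{2,0} (trapezoid, 4 panels, h=0.4000): 0.590080
R_{1,1} = 0.596826 + (0.596826 − 0.622222)/3 = 0.588361
R_{2,1} = 0.590080 + (0.590080 − 0.596826)/3 = 0.587831
R_{2,2} = 0.587831 + (0.587831 − 0.588361)/15 = 0.587796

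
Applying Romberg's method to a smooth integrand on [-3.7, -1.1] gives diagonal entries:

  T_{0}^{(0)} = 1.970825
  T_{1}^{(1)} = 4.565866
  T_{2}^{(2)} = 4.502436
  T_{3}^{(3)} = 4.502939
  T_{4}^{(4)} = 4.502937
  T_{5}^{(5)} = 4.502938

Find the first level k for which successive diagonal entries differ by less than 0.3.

k = 2

|T_{1}^{(1)} − T_{0}^{(0)}| = 2.595041 ≥ 0.3
|T_{2}^{(2)} − T_{1}^{(1)}| = 0.063430 < 0.3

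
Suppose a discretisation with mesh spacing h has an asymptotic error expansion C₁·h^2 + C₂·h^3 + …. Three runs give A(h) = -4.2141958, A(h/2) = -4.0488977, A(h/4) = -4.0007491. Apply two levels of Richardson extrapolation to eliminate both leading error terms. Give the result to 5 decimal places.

-3.98340

First eliminate the h^2 term (factor 2^2 = 4):
  B₁ = (4·(-4.0488977) − (-4.2141958))/3 = -3.9937983
  B₂ = (4·(-4.0007491) − (-4.0488977))/3 = -3.9846996
Then eliminate the h^3 term (factor 2^3 = 8):
  (8·(-3.9846996) − (-3.9937983))/7 = -3.9833998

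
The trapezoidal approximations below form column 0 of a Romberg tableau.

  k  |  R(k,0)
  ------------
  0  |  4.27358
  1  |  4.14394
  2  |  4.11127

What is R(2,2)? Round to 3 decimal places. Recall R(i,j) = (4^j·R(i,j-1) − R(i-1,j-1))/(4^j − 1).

R(1,1) = (4·4.14394 − 4.27358) / 3 = 4.10073
R(2,1) = (4·4.11127 − 4.14394) / 3 = 4.10038
R(2,2) = 4.10038 + (4.10038 − 4.10073)/15 = 4.10036

4.100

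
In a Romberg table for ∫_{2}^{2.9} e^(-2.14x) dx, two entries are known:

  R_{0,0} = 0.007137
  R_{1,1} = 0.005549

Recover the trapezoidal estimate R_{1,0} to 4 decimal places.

From R_{1,1} = (4·R_{1,0} − R_{0,0})/3, solve for R_{1,0}:
4·R_{1,0} = 3·0.005549 + 0.007137 = 0.023784
R_{1,0} = 0.005946

0.0059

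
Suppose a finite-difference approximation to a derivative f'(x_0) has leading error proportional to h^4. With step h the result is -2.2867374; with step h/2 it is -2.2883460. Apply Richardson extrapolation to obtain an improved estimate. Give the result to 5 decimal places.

-2.28845

Extrapolated value = (16·A(h/2) − A(h)) / (16 − 1)
= (16·(-2.2883460) − (-2.2867374)) / 15
= -34.3267986 / 15 = -2.2884532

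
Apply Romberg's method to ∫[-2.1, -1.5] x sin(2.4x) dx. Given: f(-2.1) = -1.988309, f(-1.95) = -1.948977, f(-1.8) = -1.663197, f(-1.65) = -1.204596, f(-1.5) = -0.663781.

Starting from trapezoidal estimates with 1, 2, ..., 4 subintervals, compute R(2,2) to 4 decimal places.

-0.9296

R(0,0) (trapezoid, 1 panel, h=0.6000): -0.795627
R(1,0) (trapezoid, 2 panels, h=0.3000): -0.896773
R(2,0) (trapezoid, 4 panels, h=0.1500): -0.921422
R(1,1) = -0.896773 + (-0.896773 − (-0.795627))/3 = -0.930488
R(2,1) = -0.921422 + (-0.921422 − (-0.896773))/3 = -0.929638
R(2,2) = -0.929638 + (-0.929638 − (-0.930488))/15 = -0.929581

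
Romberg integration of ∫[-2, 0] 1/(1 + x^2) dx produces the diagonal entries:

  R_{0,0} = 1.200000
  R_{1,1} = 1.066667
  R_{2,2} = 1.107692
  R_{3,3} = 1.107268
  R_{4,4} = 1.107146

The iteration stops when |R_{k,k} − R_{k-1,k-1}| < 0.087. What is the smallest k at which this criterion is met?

|R_{1,1} − R_{0,0}| = 0.133333 ≥ 0.087
|R_{2,2} − R_{1,1}| = 0.041025 < 0.087

k = 2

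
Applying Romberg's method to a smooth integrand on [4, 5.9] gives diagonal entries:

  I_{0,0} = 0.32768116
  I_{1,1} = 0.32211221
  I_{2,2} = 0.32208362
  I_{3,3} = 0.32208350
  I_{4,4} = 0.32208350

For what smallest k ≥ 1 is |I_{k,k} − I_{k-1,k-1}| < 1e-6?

|I_{1,1} − I_{0,0}| = 0.00556895 ≥ 1e-6
|I_{2,2} − I_{1,1}| = 0.00002859 ≥ 1e-6
|I_{3,3} − I_{2,2}| = 0.00000012 < 1e-6

k = 3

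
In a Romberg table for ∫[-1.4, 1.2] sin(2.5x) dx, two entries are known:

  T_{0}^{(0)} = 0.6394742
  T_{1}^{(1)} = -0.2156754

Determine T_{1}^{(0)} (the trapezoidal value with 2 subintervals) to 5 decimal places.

-0.00189

From T_{1}^{(1)} = (4·T_{1}^{(0)} − T_{0}^{(0)})/3, solve for T_{1}^{(0)}:
4·T_{1}^{(0)} = 3·(-0.2156754) + 0.6394742 = -0.0075520
T_{1}^{(0)} = -0.0018880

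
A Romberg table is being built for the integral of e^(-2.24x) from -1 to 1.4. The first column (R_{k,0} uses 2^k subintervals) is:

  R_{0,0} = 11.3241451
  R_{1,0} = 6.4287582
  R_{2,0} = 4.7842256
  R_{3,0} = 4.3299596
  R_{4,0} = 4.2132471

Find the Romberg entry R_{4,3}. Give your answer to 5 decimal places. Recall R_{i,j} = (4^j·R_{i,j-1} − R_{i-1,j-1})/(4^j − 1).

Richardson extrapolation on the trapezoidal column (denominator 4−1=3):
R_{2,1} = (4·4.7842256 − 6.4287582) / 3 = 4.2360481
R_{3,1} = 4.3299596 + (4.3299596 − 4.7842256)/3 = 4.1785376
R_{4,1} = (4·4.2132471 − 4.3299596) / 3 = 4.1743429
R_{3,2} = (16·4.1785376 − 4.2360481) / 15 = 4.1747036
R_{4,2} = 4.1743429 + (4.1743429 − 4.1785376)/15 = 4.1740633
R_{4,3} = (64·4.1740633 − 4.1747036) / 63 = 4.1740531

4.17405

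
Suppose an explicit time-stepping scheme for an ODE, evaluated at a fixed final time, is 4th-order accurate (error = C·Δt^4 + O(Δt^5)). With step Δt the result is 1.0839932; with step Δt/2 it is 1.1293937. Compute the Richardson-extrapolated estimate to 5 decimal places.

Extrapolated value = (16·A(Δt/2) − A(Δt)) / (16 − 1)
= (16·1.1293937 − 1.0839932) / 15
= 16.9863060 / 15 = 1.1324204

1.13242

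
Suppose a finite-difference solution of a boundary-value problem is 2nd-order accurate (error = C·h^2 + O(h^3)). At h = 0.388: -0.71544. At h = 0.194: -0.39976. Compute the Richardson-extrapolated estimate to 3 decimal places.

-0.295

Extrapolated value = (4·A(h/2) − A(h)) / (4 − 1)
= (4·(-0.39976) − (-0.71544)) / 3
= -0.88360 / 3 = -0.29453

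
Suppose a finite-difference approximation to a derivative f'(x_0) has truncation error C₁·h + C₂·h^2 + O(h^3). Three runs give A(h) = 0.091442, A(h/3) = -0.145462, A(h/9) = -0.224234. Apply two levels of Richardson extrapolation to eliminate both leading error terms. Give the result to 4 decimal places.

-0.2636

First eliminate the h term (factor 3^1 = 3):
  B₁ = (3·(-0.145462) − 0.091442)/2 = -0.263914
  B₂ = (3·(-0.224234) − (-0.145462))/2 = -0.263620
Then eliminate the h^2 term (factor 3^2 = 9):
  (9·(-0.263620) − (-0.263914))/8 = -0.263583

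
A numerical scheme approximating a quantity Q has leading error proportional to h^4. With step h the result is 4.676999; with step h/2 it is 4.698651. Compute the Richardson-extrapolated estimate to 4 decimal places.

Extrapolated value = (16·A(h/2) − A(h)) / (16 − 1)
= (16·4.698651 − 4.676999) / 15
= 70.501417 / 15 = 4.700094

4.7001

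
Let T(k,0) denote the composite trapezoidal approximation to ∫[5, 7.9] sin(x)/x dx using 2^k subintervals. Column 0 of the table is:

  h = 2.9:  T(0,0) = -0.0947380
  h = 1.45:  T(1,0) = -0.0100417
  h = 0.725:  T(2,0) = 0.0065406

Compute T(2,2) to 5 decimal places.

0.01166

Richardson extrapolation on the trapezoidal column (denominator 4−1=3):
T(1,1) = -0.0100417 + (-0.0100417 − (-0.0947380))/3 = 0.0181904
T(2,1) = 0.0065406 + (0.0065406 − (-0.0100417))/3 = 0.0120680
T(2,2) = (16·0.0120680 − 0.0181904) / 15 = 0.0116598
(Column j=1 coincides with Simpson's rule on the same nodes.)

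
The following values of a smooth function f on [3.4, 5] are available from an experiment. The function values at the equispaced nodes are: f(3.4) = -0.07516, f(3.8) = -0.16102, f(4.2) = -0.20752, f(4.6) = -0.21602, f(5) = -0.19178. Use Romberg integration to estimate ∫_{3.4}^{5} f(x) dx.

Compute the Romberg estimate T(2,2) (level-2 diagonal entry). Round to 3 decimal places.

-0.292

T(0,0) (trapezoid, 1 panel, h=1.6000): -0.21355
T(1,0) (trapezoid, 2 panels, h=0.8000): -0.27279
T(2,0) (trapezoid, 4 panels, h=0.4000): -0.28721
T(1,1) = -0.27279 + (-0.27279 − (-0.21355))/3 = -0.29254
T(2,1) = -0.28721 + (-0.28721 − (-0.27279))/3 = -0.29202
T(2,2) = -0.29202 + (-0.29202 − (-0.29254))/15 = -0.29199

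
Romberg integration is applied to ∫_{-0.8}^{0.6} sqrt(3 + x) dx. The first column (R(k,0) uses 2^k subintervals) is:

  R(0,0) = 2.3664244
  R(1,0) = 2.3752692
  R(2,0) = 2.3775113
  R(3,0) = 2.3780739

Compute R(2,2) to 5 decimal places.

2.37826

R(1,1) = (4·2.3752692 − 2.3664244) / 3 = 2.3782175
R(2,1) = (4·2.3775113 − 2.3752692) / 3 = 2.3782587
R(2,2) = 2.3782587 + (2.3782587 − 2.3782175)/15 = 2.3782614
(Column j=1 coincides with Simpson's rule on the same nodes.)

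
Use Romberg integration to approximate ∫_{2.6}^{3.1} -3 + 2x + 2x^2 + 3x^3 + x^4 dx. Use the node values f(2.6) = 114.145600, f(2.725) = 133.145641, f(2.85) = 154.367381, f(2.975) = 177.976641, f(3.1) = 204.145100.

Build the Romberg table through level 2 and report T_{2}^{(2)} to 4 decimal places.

T_{0}^{(0)} (trapezoid, 1 panel, h=0.5000): 79.572675
T_{1}^{(0)} (trapezoid, 2 panels, h=0.2500): 78.378183
T_{2}^{(0)} (trapezoid, 4 panels, h=0.1250): 78.079377
T_{1}^{(1)} = 78.378183 + (78.378183 − 79.572675)/3 = 77.980019
T_{2}^{(1)} = 78.079377 + (78.079377 − 78.378183)/3 = 77.979775
T_{2}^{(2)} = 77.979775 + (77.979775 − 77.980019)/15 = 77.979759

77.9798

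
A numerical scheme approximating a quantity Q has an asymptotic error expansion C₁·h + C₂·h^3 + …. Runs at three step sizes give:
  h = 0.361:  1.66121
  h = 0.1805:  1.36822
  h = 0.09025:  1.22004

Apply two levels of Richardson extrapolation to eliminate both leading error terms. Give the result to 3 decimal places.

1.071

First eliminate the h term (factor 2^1 = 2):
  B₁ = (2·1.36822 − 1.66121)/1 = 1.07523
  B₂ = (2·1.22004 − 1.36822)/1 = 1.07186
Then eliminate the h^3 term (factor 2^3 = 8):
  (8·1.07186 − 1.07523)/7 = 1.07138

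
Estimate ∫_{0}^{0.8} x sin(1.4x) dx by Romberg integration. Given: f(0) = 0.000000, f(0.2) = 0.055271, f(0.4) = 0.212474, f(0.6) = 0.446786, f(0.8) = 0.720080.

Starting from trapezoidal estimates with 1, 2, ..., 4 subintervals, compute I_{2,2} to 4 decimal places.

0.2103

I_{0,0} (trapezoid, 1 panel, h=0.8000): 0.288032
I_{1,0} (trapezoid, 2 panels, h=0.4000): 0.229006
I_{2,0} (trapezoid, 4 panels, h=0.2000): 0.214914
I_{1,1} = 0.229006 + (0.229006 − 0.288032)/3 = 0.209331
I_{2,1} = 0.214914 + (0.214914 − 0.229006)/3 = 0.210217
I_{2,2} = 0.210217 + (0.210217 − 0.209331)/15 = 0.210276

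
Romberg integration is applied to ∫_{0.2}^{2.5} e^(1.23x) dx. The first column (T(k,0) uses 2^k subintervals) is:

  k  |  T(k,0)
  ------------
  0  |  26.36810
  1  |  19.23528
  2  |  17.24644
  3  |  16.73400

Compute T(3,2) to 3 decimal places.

Richardson extrapolation on the trapezoidal column (denominator 4−1=3):
T(2,1) = (4·17.24644 − 19.23528) / 3 = 16.58349
T(3,1) = 16.73400 + (16.73400 − 17.24644)/3 = 16.56319
T(3,2) = (16·16.56319 − 16.58349) / 15 = 16.56184
(Column j=1 coincides with Simpson's rule on the same nodes.)

16.562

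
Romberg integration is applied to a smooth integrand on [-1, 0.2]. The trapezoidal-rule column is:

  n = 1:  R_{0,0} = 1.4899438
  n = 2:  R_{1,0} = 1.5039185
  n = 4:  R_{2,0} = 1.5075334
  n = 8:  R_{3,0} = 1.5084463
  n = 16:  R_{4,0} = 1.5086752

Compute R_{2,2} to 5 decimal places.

1.50875

Richardson extrapolation on the trapezoidal column (denominator 4−1=3):
R_{1,1} = 1.5039185 + (1.5039185 − 1.4899438)/3 = 1.5085767
R_{2,1} = 1.5075334 + (1.5075334 − 1.5039185)/3 = 1.5087384
R_{2,2} = 1.5087384 + (1.5087384 − 1.5085767)/15 = 1.5087492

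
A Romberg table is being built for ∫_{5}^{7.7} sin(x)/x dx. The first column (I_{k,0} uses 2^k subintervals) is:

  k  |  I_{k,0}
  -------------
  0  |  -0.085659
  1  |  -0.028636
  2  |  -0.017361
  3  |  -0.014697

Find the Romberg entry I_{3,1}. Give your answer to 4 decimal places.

-0.0138

Richardson extrapolation on the trapezoidal column (denominator 4−1=3):
I_{3,1} = (4·(-0.014697) − (-0.017361)) / 3 = -0.013809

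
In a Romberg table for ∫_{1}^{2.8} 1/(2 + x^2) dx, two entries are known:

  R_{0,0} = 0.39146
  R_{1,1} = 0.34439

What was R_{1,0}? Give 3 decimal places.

0.356

From R_{1,1} = (4·R_{1,0} − R_{0,0})/3, solve for R_{1,0}:
4·R_{1,0} = 3·0.34439 + 0.39146 = 1.42463
R_{1,0} = 0.35616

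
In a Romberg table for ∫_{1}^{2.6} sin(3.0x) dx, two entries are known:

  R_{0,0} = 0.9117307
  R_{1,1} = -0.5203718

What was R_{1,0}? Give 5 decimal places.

From R_{1,1} = (4·R_{1,0} − R_{0,0})/3, solve for R_{1,0}:
4·R_{1,0} = 3·(-0.5203718) + 0.9117307 = -0.6493847
R_{1,0} = -0.1623462

-0.16235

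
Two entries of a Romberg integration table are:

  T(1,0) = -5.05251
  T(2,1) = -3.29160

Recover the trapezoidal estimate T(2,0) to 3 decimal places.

From T(2,1) = (4·T(2,0) − T(1,0))/3, solve for T(2,0):
4·T(2,0) = 3·(-3.29160) + (-5.05251) = -14.92731
T(2,0) = -3.73183

-3.732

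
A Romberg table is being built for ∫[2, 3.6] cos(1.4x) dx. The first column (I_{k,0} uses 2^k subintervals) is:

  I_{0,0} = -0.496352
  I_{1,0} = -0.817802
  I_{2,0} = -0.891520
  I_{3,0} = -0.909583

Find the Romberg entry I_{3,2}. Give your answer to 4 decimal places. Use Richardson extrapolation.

Richardson extrapolation on the trapezoidal column (denominator 4−1=3):
I_{2,1} = (4·(-0.891520) − (-0.817802)) / 3 = -0.916093
I_{3,1} = -0.909583 + (-0.909583 − (-0.891520))/3 = -0.915604
I_{3,2} = -0.915604 + (-0.915604 − (-0.916093))/15 = -0.915571

-0.9156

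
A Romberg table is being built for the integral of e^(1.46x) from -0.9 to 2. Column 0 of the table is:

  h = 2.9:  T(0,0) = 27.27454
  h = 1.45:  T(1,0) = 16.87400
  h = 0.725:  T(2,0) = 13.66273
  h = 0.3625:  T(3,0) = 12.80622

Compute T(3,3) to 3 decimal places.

T(1,1) = (4·16.87400 − 27.27454) / 3 = 13.40715
T(2,1) = (4·13.66273 − 16.87400) / 3 = 12.59231
T(3,1) = 12.80622 + (12.80622 − 13.66273)/3 = 12.52072
T(2,2) = 12.59231 + (12.59231 − 13.40715)/15 = 12.53799
T(3,2) = (16·12.52072 − 12.59231) / 15 = 12.51595
T(3,3) = 12.51595 + (12.51595 − 12.53799)/63 = 12.51560

12.516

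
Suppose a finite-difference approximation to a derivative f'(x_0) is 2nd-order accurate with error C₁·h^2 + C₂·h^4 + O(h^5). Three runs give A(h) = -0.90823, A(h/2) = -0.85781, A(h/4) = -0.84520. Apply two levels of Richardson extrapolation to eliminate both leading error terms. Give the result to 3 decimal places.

-0.841

First eliminate the h^2 term (factor 2^2 = 4):
  B₁ = (4·(-0.85781) − (-0.90823))/3 = -0.84100
  B₂ = (4·(-0.84520) − (-0.85781))/3 = -0.84100
Then eliminate the h^4 term (factor 2^4 = 16):
  (16·(-0.84100) − (-0.84100))/15 = -0.84100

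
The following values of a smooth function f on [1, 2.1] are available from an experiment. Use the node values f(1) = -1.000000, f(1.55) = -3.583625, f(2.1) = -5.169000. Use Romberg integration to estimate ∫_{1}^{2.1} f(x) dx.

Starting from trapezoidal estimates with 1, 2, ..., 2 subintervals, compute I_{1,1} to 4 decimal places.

I_{0,0} (trapezoid, 1 panel, h=1.1000): -3.392950
I_{1,0} (trapezoid, 2 panels, h=0.5500): -3.667469
I_{1,1} = -3.667469 + (-3.667469 − (-3.392950))/3 = -3.758975

-3.7590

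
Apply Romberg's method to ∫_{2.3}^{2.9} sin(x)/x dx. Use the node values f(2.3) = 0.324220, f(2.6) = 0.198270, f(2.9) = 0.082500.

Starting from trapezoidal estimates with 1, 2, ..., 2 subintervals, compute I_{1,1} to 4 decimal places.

0.1200

I_{0,0} (trapezoid, 1 panel, h=0.6000): 0.122016
I_{1,0} (trapezoid, 2 panels, h=0.3000): 0.120489
I_{1,1} = 0.120489 + (0.120489 − 0.122016)/3 = 0.119980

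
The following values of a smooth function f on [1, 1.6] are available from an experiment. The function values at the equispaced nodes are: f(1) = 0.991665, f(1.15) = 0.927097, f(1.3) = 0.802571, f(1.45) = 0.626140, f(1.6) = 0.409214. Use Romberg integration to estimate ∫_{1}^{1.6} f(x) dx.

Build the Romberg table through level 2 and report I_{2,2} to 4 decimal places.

I_{0,0} (trapezoid, 1 panel, h=0.6000): 0.420264
I_{1,0} (trapezoid, 2 panels, h=0.3000): 0.450903
I_{2,0} (trapezoid, 4 panels, h=0.1500): 0.458437
I_{1,1} = 0.450903 + (0.450903 − 0.420264)/3 = 0.461116
I_{2,1} = 0.458437 + (0.458437 − 0.450903)/3 = 0.460948
I_{2,2} = 0.460948 + (0.460948 − 0.461116)/15 = 0.460937

0.4609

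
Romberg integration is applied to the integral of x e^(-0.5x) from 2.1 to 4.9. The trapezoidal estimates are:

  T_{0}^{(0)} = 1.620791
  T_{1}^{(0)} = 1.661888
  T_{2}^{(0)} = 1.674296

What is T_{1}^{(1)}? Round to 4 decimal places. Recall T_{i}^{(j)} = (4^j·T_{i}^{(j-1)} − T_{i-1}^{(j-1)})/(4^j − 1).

Richardson extrapolation on the trapezoidal column (denominator 4−1=3):
T_{1}^{(1)} = 1.661888 + (1.661888 − 1.620791)/3 = 1.675587

1.6756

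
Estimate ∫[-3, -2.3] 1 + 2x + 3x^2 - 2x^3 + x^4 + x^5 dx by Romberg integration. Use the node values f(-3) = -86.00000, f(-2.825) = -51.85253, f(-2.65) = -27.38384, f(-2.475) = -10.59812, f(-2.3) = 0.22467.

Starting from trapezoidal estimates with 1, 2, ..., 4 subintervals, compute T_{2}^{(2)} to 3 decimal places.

-22.769

T_{0}^{(0)} (trapezoid, 1 panel, h=0.7000): -30.02137
T_{1}^{(0)} (trapezoid, 2 panels, h=0.3500): -24.59503
T_{2}^{(0)} (trapezoid, 4 panels, h=0.1750): -23.22638
T_{1}^{(1)} = -24.59503 + (-24.59503 − (-30.02137))/3 = -22.78625
T_{2}^{(1)} = -23.22638 + (-23.22638 − (-24.59503))/3 = -22.77016
T_{2}^{(2)} = -22.77016 + (-22.77016 − (-22.78625))/15 = -22.76909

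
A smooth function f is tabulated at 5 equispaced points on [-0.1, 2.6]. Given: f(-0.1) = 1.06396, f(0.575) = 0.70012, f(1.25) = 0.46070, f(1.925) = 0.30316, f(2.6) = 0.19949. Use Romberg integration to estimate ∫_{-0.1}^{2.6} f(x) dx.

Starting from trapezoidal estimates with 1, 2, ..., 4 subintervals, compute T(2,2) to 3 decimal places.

1.394

T(0,0) (trapezoid, 1 panel, h=2.7000): 1.70566
T(1,0) (trapezoid, 2 panels, h=1.3500): 1.47477
T(2,0) (trapezoid, 4 panels, h=0.6750): 1.41460
T(1,1) = 1.47477 + (1.47477 − 1.70566)/3 = 1.39781
T(2,1) = 1.41460 + (1.41460 − 1.47477)/3 = 1.39454
T(2,2) = 1.39454 + (1.39454 − 1.39781)/15 = 1.39432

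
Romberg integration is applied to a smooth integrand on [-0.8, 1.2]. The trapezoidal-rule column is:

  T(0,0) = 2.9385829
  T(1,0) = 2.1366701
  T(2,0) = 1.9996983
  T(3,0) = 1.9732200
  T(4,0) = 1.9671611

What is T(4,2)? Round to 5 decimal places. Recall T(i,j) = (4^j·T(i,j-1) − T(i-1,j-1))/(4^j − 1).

T(3,1) = (4·1.9732200 − 1.9996983) / 3 = 1.9643939
T(4,1) = 1.9671611 + (1.9671611 − 1.9732200)/3 = 1.9651415
T(4,2) = 1.9651415 + (1.9651415 − 1.9643939)/15 = 1.9651913

1.96519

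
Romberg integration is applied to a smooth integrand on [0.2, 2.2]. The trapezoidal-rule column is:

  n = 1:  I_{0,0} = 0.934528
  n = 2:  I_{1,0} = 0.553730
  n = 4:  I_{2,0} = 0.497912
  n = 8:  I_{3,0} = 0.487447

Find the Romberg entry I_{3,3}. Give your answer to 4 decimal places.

I_{1,1} = 0.553730 + (0.553730 − 0.934528)/3 = 0.426797
I_{2,1} = 0.497912 + (0.497912 − 0.553730)/3 = 0.479306
I_{3,1} = 0.487447 + (0.487447 − 0.497912)/3 = 0.483959
I_{2,2} = 0.479306 + (0.479306 − 0.426797)/15 = 0.482807
I_{3,2} = 0.483959 + (0.483959 − 0.479306)/15 = 0.484269
I_{3,3} = 0.484269 + (0.484269 − 0.482807)/63 = 0.484292

0.4843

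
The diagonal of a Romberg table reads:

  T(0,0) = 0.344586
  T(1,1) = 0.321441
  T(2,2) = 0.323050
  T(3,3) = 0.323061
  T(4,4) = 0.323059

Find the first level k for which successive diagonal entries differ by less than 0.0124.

|T(1,1) − T(0,0)| = 0.023145 ≥ 0.0124
|T(2,2) − T(1,1)| = 0.001609 < 0.0124

k = 2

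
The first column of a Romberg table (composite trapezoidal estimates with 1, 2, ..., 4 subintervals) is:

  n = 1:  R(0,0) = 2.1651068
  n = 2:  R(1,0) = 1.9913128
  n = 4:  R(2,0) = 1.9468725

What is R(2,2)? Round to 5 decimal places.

R(1,1) = 1.9913128 + (1.9913128 − 2.1651068)/3 = 1.9333815
R(2,1) = (4·1.9468725 − 1.9913128) / 3 = 1.9320591
R(2,2) = (16·1.9320591 − 1.9333815) / 15 = 1.9319709
(Column j=1 coincides with Simpson's rule on the same nodes.)

1.93197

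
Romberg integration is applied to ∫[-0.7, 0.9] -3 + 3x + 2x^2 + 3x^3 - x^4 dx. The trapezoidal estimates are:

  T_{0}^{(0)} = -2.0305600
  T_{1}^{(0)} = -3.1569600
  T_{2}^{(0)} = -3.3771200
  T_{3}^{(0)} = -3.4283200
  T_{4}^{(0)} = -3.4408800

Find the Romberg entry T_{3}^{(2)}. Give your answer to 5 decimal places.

-3.44505

T_{2}^{(1)} = -3.3771200 + (-3.3771200 − (-3.1569600))/3 = -3.4505067
T_{3}^{(1)} = -3.4283200 + (-3.4283200 − (-3.3771200))/3 = -3.4453867
T_{3}^{(2)} = -3.4453867 + (-3.4453867 − (-3.4505067))/15 = -3.4450454
(Column j=1 coincides with Simpson's rule on the same nodes.)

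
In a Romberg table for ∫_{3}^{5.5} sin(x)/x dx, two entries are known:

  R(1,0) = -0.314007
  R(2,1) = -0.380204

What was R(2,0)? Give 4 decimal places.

-0.3637

From R(2,1) = (4·R(2,0) − R(1,0))/3, solve for R(2,0):
4·R(2,0) = 3·(-0.380204) + (-0.314007) = -1.454619
R(2,0) = -0.363655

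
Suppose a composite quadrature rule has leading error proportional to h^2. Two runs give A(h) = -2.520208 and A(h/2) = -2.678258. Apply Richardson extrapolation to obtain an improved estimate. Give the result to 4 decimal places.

-2.7309

The leading error scales as h^2; refining by a factor of 2 reduces it by 2^2 = 4.
Extrapolated value = (4·A(h/2) − A(h)) / (4 − 1)
= (4·(-2.678258) − (-2.520208)) / 3
= -8.192824 / 3 = -2.730941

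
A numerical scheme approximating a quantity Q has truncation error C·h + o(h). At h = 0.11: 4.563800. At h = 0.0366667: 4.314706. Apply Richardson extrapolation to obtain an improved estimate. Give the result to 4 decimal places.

Extrapolated value = (3·A(h/3) − A(h)) / (3 − 1)
= (3·4.314706 − 4.563800) / 2
= 8.380318 / 2 = 4.190159

4.1902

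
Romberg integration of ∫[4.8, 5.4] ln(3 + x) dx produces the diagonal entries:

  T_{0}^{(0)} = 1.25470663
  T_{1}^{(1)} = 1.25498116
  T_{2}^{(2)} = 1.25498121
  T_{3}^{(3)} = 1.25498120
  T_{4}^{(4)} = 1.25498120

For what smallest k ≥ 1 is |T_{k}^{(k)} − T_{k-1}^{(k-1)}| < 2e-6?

|T_{1}^{(1)} − T_{0}^{(0)}| = 0.00027453 ≥ 2e-6
|T_{2}^{(2)} − T_{1}^{(1)}| = 0.00000005 < 2e-6

k = 2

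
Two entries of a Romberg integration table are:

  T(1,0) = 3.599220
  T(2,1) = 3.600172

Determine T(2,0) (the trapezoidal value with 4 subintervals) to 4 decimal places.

3.5999

From T(2,1) = (4·T(2,0) − T(1,0))/3, solve for T(2,0):
4·T(2,0) = 3·3.600172 + 3.599220 = 14.399736
T(2,0) = 3.599934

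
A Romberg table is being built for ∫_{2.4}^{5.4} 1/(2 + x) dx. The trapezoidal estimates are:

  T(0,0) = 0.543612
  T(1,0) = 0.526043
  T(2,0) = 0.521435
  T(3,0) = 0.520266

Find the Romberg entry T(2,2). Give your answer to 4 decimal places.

Richardson extrapolation on the trapezoidal column (denominator 4−1=3):
T(1,1) = (4·0.526043 − 0.543612) / 3 = 0.520187
T(2,1) = 0.521435 + (0.521435 − 0.526043)/3 = 0.519899
T(2,2) = 0.519899 + (0.519899 − 0.520187)/15 = 0.519880
(Column j=1 coincides with Simpson's rule on the same nodes.)

0.5199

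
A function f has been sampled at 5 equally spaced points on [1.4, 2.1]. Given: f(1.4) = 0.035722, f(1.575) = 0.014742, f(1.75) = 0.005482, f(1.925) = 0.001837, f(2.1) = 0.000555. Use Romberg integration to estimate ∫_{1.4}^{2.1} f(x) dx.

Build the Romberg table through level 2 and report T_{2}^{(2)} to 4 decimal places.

0.0066

T_{0}^{(0)} (trapezoid, 1 panel, h=0.7000): 0.012697
T_{1}^{(0)} (trapezoid, 2 panels, h=0.3500): 0.008267
T_{2}^{(0)} (trapezoid, 4 panels, h=0.1750): 0.007035
T_{1}^{(1)} = 0.008267 + (0.008267 − 0.012697)/3 = 0.006790
T_{2}^{(1)} = 0.007035 + (0.007035 − 0.008267)/3 = 0.006624
T_{2}^{(2)} = 0.006624 + (0.006624 − 0.006790)/15 = 0.006613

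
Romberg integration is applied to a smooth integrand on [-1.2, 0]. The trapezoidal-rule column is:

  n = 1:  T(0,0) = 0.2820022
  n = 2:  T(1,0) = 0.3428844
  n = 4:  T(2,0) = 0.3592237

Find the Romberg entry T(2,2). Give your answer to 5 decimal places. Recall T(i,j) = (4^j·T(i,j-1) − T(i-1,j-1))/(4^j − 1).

Richardson extrapolation on the trapezoidal column (denominator 4−1=3):
T(1,1) = (4·0.3428844 − 0.2820022) / 3 = 0.3631785
T(2,1) = 0.3592237 + (0.3592237 − 0.3428844)/3 = 0.3646701
T(2,2) = (16·0.3646701 − 0.3631785) / 15 = 0.3647695
(Column j=1 coincides with Simpson's rule on the same nodes.)

0.36477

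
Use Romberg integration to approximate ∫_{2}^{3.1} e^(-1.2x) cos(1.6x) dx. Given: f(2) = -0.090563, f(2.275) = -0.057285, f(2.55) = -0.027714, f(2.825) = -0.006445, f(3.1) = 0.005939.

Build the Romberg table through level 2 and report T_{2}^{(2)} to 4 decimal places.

-0.0362

T_{0}^{(0)} (trapezoid, 1 panel, h=1.1000): -0.046543
T_{1}^{(0)} (trapezoid, 2 panels, h=0.5500): -0.038514
T_{2}^{(0)} (trapezoid, 4 panels, h=0.2750): -0.036783
T_{1}^{(1)} = -0.038514 + (-0.038514 − (-0.046543))/3 = -0.035838
T_{2}^{(1)} = -0.036783 + (-0.036783 − (-0.038514))/3 = -0.036206
T_{2}^{(2)} = -0.036206 + (-0.036206 − (-0.035838))/15 = -0.036231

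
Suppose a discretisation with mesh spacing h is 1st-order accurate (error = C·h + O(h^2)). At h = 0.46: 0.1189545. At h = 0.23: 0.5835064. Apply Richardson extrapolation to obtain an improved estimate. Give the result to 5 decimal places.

Extrapolated value = (2·A(h/2) − A(h)) / (2 − 1)
= (2·0.5835064 − 0.1189545) / 1
= 1.0480583 / 1 = 1.0480583

1.04806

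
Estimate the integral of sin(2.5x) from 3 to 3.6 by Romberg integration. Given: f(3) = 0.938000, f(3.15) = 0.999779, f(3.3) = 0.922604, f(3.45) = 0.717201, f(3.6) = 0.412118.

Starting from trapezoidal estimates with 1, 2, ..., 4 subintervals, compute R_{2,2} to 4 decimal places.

R_{0,0} (trapezoid, 1 panel, h=0.6000): 0.405035
R_{1,0} (trapezoid, 2 panels, h=0.3000): 0.479299
R_{2,0} (trapezoid, 4 panels, h=0.1500): 0.497196
R_{1,1} = 0.479299 + (0.479299 − 0.405035)/3 = 0.504054
R_{2,1} = 0.497196 + (0.497196 − 0.479299)/3 = 0.503162
R_{2,2} = 0.503162 + (0.503162 − 0.504054)/15 = 0.503103

0.5031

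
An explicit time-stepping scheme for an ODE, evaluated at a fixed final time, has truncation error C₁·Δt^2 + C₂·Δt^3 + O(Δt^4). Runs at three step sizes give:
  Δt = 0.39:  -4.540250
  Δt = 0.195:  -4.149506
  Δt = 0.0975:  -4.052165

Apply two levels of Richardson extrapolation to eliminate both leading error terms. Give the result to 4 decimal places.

-4.0198

First eliminate the Δt^2 term (factor 2^2 = 4):
  B₁ = (4·(-4.149506) − (-4.540250))/3 = -4.019258
  B₂ = (4·(-4.052165) − (-4.149506))/3 = -4.019718
Then eliminate the Δt^3 term (factor 2^3 = 8):
  (8·(-4.019718) − (-4.019258))/7 = -4.019784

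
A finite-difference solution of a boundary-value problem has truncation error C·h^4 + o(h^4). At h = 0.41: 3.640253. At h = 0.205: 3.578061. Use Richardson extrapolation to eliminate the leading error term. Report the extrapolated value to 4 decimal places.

The leading error scales as h^4; refining by a factor of 2 reduces it by 2^4 = 16.
Extrapolated value = (16·A(h/2) − A(h)) / (16 − 1)
= (16·3.578061 − 3.640253) / 15
= 53.608723 / 15 = 3.573915

3.5739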